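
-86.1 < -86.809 False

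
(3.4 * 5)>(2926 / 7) False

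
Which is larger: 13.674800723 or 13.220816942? 13.674800723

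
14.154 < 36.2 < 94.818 True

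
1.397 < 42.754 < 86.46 True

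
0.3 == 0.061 False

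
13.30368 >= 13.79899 False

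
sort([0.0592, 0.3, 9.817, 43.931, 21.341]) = [0.0592, 0.3, 9.817, 21.341, 43.931]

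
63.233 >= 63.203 True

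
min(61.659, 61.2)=61.2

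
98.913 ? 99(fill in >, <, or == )<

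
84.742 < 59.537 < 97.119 False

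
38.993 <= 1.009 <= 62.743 False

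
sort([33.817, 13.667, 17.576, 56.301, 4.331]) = [4.331, 13.667, 17.576, 33.817, 56.301]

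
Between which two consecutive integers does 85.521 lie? 85 and 86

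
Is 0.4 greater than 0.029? Yes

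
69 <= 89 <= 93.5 True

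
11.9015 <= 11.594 False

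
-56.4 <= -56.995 False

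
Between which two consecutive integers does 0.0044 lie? 0 and 1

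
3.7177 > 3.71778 False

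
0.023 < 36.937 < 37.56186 True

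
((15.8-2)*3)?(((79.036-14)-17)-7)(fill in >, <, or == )>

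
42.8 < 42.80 False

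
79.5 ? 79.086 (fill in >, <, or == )>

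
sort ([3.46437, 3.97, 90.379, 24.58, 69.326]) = [3.46437, 3.97, 24.58, 69.326, 90.379]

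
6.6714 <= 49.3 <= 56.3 True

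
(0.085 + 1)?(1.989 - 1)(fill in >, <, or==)>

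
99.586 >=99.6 False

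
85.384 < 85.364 False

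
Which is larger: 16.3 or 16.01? 16.3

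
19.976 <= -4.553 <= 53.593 False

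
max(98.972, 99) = 99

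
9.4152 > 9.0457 True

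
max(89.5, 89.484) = 89.5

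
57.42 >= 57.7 False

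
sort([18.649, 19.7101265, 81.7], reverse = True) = [81.7, 19.7101265, 18.649]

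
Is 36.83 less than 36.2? No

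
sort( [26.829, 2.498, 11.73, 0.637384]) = [0.637384, 2.498, 11.73, 26.829]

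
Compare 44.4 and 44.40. They are equal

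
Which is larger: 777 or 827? 827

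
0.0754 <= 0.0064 False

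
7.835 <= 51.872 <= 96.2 True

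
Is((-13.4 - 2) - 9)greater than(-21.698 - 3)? Yes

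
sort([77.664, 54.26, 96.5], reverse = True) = [96.5, 77.664, 54.26]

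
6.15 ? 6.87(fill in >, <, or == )<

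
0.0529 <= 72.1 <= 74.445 True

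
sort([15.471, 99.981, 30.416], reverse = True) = [99.981, 30.416, 15.471]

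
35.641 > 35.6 True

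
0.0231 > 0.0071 True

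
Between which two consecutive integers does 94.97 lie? 94 and 95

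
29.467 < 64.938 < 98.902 True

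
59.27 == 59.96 False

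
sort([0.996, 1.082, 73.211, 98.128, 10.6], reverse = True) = [98.128, 73.211, 10.6, 1.082, 0.996]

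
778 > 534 True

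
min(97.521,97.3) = 97.3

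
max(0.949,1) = 1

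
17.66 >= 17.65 True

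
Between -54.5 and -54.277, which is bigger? -54.277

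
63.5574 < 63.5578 True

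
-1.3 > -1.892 True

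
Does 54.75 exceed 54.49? Yes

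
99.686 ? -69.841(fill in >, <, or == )>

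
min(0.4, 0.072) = 0.072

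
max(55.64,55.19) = 55.64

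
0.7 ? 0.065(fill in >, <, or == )>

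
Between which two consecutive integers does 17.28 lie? 17 and 18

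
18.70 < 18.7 False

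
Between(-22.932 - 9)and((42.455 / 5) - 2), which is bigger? ((42.455 / 5) - 2)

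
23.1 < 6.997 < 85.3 False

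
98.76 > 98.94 False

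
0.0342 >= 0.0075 True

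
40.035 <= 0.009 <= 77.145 False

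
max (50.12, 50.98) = 50.98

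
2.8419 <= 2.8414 False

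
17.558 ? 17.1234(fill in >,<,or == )>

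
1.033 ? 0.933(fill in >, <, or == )>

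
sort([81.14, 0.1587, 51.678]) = [0.1587, 51.678, 81.14]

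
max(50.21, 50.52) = 50.52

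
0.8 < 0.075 False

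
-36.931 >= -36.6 False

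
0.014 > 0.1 False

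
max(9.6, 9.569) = 9.6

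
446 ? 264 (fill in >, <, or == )>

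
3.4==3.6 False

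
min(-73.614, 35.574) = -73.614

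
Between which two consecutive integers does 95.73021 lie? 95 and 96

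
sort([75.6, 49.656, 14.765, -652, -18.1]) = [-652, -18.1, 14.765, 49.656, 75.6]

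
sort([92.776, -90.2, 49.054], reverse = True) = [92.776, 49.054, -90.2]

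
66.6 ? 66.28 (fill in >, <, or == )>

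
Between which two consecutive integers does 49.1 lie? 49 and 50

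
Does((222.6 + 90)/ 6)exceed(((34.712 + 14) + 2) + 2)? No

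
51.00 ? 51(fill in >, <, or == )==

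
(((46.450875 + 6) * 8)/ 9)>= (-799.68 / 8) True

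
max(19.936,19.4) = 19.936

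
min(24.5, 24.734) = 24.5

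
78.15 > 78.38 False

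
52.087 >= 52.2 False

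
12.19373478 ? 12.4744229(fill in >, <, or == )<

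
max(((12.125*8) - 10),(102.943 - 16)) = 87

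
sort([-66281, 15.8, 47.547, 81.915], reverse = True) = [81.915, 47.547, 15.8, -66281]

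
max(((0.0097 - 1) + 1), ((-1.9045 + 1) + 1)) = 0.0955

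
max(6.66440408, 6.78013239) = 6.78013239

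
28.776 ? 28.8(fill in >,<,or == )<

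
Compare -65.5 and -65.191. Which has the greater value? -65.191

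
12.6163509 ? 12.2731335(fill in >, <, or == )>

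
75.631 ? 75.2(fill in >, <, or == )>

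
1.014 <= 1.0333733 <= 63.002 True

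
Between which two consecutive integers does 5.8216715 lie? 5 and 6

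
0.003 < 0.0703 True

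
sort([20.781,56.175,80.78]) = [20.781,56.175,80.78]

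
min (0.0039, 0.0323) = 0.0039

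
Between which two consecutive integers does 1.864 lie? 1 and 2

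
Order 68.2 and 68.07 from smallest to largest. 68.07,68.2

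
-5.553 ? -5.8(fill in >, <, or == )>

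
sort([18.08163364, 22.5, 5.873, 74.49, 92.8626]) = [5.873, 18.08163364, 22.5, 74.49, 92.8626]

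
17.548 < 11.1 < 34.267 False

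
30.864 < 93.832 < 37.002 False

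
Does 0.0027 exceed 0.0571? No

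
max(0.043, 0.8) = 0.8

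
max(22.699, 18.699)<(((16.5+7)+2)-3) False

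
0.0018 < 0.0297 True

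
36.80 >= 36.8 True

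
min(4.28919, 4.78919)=4.28919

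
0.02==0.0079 False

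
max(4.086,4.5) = 4.5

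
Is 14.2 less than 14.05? No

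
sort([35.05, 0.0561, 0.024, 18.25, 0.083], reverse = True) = [35.05, 18.25, 0.083, 0.0561, 0.024]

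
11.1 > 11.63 False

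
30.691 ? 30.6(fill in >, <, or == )>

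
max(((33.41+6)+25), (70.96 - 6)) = 64.96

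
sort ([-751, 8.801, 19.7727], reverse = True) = [19.7727, 8.801, -751]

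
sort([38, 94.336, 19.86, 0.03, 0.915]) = [0.03, 0.915, 19.86, 38, 94.336]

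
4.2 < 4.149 False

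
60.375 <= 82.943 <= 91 True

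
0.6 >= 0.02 True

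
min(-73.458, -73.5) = -73.5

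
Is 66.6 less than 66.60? No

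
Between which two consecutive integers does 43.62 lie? 43 and 44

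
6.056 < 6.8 True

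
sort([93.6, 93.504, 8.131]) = [8.131, 93.504, 93.6]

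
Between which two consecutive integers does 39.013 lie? 39 and 40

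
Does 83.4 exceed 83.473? No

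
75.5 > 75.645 False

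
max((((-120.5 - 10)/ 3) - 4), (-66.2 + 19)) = -47.2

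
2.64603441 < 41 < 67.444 True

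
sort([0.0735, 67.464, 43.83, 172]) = [0.0735, 43.83, 67.464, 172]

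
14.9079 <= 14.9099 True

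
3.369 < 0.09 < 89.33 False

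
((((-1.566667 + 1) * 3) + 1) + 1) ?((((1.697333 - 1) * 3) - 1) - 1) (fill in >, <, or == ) >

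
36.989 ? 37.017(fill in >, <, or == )<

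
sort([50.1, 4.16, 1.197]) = [1.197, 4.16, 50.1]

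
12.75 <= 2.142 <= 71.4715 False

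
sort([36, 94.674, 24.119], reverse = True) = [94.674, 36, 24.119]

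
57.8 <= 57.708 False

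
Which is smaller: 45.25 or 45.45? 45.25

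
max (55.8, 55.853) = 55.853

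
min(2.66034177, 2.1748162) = 2.1748162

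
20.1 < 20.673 True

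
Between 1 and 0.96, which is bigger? 1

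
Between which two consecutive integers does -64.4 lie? -65 and -64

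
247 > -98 True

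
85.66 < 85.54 False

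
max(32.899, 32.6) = 32.899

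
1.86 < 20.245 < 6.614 False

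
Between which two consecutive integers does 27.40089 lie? 27 and 28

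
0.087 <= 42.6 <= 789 True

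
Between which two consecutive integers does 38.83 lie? 38 and 39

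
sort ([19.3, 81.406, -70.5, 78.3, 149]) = [-70.5, 19.3, 78.3, 81.406, 149]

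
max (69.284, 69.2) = 69.284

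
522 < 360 False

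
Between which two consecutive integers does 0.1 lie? 0 and 1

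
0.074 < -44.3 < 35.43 False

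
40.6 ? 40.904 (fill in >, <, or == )<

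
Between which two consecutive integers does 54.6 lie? 54 and 55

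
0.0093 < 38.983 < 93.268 True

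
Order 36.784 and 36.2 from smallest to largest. 36.2, 36.784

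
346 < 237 False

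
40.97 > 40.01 True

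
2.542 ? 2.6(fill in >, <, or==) <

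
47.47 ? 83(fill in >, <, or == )<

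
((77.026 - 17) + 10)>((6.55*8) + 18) False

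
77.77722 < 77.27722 False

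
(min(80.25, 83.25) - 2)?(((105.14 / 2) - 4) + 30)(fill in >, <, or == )<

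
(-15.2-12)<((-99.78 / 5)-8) False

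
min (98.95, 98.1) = 98.1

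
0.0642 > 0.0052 True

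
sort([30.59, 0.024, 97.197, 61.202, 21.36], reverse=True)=[97.197, 61.202, 30.59, 21.36, 0.024]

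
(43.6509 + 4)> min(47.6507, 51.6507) True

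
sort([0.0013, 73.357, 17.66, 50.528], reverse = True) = [73.357, 50.528, 17.66, 0.0013]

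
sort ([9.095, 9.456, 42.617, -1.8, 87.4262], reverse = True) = [87.4262, 42.617, 9.456, 9.095, -1.8]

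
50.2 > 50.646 False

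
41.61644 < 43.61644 True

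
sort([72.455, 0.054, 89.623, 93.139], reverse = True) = [93.139, 89.623, 72.455, 0.054]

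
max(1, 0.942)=1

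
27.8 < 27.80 False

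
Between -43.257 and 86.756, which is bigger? 86.756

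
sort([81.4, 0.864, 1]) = [0.864, 1, 81.4]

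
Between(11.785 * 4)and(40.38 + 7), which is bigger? (40.38 + 7)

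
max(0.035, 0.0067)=0.035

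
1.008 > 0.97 True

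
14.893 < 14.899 True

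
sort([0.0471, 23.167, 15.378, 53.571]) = [0.0471, 15.378, 23.167, 53.571]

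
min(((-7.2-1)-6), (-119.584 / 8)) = -14.948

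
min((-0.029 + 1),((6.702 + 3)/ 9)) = 0.971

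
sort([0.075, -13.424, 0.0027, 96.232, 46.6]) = [-13.424, 0.0027, 0.075, 46.6, 96.232]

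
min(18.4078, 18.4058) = 18.4058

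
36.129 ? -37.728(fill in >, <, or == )>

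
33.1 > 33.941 False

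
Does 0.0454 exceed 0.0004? Yes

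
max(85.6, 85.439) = 85.6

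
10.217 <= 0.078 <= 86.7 False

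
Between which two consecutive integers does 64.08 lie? 64 and 65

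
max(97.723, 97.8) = 97.8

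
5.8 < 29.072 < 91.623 True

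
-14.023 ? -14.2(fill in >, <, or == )>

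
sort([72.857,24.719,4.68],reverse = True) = [72.857,24.719,4.68]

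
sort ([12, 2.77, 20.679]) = [2.77, 12, 20.679]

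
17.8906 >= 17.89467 False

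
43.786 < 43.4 False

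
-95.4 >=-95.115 False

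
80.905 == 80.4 False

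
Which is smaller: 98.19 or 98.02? 98.02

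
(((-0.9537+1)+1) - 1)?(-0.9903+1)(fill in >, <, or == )>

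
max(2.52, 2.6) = 2.6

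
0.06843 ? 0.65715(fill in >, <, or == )<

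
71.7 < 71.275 False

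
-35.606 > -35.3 False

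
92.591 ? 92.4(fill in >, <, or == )>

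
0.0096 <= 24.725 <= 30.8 True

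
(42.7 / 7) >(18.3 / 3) False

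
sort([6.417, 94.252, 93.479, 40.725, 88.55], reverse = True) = [94.252, 93.479, 88.55, 40.725, 6.417]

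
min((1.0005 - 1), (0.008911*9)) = 0.0005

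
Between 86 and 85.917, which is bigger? 86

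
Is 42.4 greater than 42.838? No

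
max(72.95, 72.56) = 72.95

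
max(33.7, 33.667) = 33.7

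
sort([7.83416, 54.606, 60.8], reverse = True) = [60.8, 54.606, 7.83416]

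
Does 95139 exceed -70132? Yes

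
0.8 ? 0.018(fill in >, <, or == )>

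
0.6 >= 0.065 True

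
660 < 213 False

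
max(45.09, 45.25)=45.25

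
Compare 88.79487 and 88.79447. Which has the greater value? 88.79487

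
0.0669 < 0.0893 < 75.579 True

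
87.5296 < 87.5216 False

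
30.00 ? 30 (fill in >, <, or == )==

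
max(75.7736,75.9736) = 75.9736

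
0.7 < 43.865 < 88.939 True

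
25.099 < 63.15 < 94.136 True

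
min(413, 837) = 413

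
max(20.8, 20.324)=20.8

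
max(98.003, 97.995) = 98.003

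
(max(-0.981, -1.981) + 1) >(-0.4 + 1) False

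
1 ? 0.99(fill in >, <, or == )>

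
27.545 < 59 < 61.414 True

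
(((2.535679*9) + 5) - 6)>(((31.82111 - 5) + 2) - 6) False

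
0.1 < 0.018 False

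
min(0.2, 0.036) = 0.036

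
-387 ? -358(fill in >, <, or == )<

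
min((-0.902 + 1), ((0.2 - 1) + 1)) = 0.098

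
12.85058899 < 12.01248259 False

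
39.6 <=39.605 True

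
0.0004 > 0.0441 False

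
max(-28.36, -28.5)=-28.36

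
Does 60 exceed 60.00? No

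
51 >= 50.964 True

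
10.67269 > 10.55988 True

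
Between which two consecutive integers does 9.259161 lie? 9 and 10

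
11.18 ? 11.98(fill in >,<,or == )<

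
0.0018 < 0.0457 True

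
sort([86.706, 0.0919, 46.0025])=[0.0919, 46.0025, 86.706]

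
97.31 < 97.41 True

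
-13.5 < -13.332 True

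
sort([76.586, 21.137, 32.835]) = [21.137, 32.835, 76.586]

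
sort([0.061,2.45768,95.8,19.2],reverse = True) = [95.8,19.2,2.45768,0.061]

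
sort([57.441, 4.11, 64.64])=[4.11, 57.441, 64.64]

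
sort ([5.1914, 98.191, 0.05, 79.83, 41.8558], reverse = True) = [98.191, 79.83, 41.8558, 5.1914, 0.05]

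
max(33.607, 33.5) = 33.607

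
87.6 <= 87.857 True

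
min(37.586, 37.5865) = 37.586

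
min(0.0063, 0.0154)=0.0063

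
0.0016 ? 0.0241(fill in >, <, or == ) <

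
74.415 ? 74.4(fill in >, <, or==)>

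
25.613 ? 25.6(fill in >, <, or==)>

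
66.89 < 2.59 False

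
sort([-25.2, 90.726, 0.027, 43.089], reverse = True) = [90.726, 43.089, 0.027, -25.2]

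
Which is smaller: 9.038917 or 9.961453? 9.038917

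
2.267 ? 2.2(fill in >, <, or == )>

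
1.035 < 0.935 False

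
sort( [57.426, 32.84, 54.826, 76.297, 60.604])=[32.84, 54.826, 57.426, 60.604, 76.297]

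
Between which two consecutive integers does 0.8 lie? 0 and 1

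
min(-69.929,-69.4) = -69.929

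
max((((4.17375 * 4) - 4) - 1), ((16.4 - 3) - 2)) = 11.695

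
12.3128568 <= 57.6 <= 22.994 False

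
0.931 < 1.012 True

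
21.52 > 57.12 False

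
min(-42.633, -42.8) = -42.8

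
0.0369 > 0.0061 True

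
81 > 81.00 False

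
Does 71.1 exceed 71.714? No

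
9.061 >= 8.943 True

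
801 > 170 True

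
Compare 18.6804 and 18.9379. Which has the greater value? 18.9379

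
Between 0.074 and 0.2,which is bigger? 0.2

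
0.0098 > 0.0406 False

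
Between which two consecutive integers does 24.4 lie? 24 and 25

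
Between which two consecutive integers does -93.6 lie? -94 and -93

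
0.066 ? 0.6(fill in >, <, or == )<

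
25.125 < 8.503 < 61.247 False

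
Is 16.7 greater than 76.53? No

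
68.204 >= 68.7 False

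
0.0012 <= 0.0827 True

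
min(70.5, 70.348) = 70.348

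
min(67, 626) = 67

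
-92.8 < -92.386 True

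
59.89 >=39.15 True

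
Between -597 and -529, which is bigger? -529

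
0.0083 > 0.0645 False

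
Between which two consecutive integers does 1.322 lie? 1 and 2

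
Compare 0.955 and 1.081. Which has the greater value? 1.081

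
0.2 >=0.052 True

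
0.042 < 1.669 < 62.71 True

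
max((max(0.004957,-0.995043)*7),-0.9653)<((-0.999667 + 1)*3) False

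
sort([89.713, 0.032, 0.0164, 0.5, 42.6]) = [0.0164, 0.032, 0.5, 42.6, 89.713]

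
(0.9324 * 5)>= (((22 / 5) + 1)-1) True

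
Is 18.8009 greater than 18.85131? No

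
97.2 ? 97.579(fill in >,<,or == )<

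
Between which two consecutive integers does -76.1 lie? -77 and -76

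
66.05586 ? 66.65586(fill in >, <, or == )<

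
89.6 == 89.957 False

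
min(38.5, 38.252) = 38.252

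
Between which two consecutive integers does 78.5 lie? 78 and 79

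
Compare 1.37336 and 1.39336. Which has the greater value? 1.39336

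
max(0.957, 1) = 1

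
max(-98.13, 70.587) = 70.587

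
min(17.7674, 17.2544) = 17.2544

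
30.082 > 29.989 True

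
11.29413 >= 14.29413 False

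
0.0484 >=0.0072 True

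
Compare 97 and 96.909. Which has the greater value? 97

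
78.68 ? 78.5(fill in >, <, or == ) >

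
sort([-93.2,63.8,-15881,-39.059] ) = [-15881,-93.2,-39.059,63.8]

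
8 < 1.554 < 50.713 False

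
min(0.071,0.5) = 0.071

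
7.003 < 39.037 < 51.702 True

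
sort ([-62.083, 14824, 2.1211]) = [-62.083, 2.1211, 14824]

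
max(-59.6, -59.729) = -59.6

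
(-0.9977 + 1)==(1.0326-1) False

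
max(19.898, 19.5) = 19.898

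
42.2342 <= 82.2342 True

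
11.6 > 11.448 True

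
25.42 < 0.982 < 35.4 False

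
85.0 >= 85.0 True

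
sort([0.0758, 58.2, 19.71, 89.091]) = [0.0758, 19.71, 58.2, 89.091]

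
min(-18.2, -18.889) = -18.889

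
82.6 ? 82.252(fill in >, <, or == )>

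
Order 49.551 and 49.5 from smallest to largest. 49.5,49.551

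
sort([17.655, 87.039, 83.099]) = [17.655, 83.099, 87.039]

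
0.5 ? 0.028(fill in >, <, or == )>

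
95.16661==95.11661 False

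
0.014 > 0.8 False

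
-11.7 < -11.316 True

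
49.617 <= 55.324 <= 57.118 True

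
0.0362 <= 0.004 False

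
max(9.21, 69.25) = 69.25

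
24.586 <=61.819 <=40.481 False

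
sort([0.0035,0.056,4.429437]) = [0.0035,0.056,4.429437]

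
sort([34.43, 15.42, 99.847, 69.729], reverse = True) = [99.847, 69.729, 34.43, 15.42]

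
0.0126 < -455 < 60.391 False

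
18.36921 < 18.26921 False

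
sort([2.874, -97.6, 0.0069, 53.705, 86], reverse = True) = [86, 53.705, 2.874, 0.0069, -97.6]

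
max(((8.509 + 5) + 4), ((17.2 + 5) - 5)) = 17.509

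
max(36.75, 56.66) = 56.66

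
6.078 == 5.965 False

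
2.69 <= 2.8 True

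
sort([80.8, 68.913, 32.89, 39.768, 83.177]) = [32.89, 39.768, 68.913, 80.8, 83.177]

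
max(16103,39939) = 39939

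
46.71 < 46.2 False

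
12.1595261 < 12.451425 True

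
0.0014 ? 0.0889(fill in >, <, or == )<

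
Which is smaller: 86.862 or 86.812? 86.812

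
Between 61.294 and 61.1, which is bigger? 61.294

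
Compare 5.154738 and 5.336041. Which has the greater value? 5.336041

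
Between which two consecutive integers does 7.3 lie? 7 and 8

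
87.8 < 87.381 False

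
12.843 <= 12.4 False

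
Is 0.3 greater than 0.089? Yes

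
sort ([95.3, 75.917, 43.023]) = [43.023, 75.917, 95.3]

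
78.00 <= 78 True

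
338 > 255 True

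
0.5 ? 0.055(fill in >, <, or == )>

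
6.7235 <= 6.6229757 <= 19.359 False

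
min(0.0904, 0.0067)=0.0067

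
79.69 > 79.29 True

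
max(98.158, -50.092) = 98.158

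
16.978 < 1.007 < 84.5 False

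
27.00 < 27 False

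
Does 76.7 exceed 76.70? No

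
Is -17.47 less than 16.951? Yes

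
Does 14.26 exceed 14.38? No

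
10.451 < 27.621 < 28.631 True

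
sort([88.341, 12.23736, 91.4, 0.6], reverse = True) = [91.4, 88.341, 12.23736, 0.6]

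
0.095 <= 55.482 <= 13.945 False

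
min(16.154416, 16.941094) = 16.154416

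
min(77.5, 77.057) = 77.057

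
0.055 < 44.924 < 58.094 True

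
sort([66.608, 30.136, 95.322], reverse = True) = [95.322, 66.608, 30.136]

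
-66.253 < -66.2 True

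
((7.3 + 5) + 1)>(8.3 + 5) False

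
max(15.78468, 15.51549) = 15.78468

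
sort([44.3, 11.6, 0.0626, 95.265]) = [0.0626, 11.6, 44.3, 95.265]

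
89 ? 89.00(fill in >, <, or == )==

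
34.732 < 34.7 False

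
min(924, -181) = -181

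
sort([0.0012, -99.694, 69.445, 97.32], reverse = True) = [97.32, 69.445, 0.0012, -99.694]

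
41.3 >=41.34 False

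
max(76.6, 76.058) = 76.6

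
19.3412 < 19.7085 True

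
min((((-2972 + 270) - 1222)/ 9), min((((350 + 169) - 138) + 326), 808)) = -436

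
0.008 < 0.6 True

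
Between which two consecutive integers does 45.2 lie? 45 and 46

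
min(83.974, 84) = 83.974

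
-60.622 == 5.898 False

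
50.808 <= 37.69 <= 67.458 False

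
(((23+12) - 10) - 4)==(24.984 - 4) False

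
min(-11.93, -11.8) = -11.93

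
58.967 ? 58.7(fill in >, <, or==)>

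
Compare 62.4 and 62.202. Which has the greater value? 62.4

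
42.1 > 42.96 False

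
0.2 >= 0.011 True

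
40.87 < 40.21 False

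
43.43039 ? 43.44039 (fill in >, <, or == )<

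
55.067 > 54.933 True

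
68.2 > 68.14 True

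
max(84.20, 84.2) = 84.2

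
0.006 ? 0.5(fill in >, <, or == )<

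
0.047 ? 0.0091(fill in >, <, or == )>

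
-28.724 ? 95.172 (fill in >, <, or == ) <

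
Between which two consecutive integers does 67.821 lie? 67 and 68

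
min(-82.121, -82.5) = -82.5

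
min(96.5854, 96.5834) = 96.5834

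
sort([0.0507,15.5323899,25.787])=[0.0507,15.5323899,25.787]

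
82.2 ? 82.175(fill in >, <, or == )>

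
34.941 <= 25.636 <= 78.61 False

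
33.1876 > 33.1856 True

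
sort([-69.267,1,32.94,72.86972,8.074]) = [-69.267,1,8.074,32.94,72.86972]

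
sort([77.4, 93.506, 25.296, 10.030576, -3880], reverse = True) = [93.506, 77.4, 25.296, 10.030576, -3880]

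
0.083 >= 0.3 False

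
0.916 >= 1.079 False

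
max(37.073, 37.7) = 37.7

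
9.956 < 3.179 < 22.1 False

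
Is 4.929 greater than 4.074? Yes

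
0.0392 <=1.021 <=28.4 True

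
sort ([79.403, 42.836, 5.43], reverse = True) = [79.403, 42.836, 5.43]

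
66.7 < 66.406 False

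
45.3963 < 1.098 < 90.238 False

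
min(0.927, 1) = 0.927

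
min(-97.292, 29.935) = -97.292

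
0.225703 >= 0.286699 False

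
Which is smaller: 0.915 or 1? 0.915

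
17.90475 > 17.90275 True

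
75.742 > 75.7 True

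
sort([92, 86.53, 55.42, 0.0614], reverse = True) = [92, 86.53, 55.42, 0.0614]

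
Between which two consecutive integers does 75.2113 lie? 75 and 76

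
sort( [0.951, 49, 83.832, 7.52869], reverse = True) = [83.832, 49, 7.52869, 0.951]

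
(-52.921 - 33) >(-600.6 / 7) False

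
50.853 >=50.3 True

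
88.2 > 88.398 False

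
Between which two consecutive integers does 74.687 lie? 74 and 75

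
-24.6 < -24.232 True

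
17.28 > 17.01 True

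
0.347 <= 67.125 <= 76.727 True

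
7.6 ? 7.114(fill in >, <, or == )>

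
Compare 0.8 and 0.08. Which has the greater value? 0.8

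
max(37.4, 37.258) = 37.4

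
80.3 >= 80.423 False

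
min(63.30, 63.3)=63.30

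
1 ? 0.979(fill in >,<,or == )>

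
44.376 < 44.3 False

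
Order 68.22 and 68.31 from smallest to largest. 68.22,68.31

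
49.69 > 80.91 False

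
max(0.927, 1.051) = 1.051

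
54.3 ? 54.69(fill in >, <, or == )<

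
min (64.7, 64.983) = 64.7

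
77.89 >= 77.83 True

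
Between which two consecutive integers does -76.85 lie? -77 and -76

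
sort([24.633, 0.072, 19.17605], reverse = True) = [24.633, 19.17605, 0.072]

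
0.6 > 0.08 True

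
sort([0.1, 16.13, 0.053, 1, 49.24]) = [0.053, 0.1, 1, 16.13, 49.24]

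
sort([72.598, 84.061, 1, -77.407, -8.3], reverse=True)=[84.061, 72.598, 1, -8.3, -77.407]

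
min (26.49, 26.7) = 26.49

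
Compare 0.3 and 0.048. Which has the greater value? 0.3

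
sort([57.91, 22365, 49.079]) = [49.079, 57.91, 22365]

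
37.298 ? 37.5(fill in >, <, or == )<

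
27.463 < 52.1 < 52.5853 True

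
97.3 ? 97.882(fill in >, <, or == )<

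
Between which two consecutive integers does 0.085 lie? 0 and 1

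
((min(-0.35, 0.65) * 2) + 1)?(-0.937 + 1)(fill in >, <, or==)>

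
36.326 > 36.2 True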